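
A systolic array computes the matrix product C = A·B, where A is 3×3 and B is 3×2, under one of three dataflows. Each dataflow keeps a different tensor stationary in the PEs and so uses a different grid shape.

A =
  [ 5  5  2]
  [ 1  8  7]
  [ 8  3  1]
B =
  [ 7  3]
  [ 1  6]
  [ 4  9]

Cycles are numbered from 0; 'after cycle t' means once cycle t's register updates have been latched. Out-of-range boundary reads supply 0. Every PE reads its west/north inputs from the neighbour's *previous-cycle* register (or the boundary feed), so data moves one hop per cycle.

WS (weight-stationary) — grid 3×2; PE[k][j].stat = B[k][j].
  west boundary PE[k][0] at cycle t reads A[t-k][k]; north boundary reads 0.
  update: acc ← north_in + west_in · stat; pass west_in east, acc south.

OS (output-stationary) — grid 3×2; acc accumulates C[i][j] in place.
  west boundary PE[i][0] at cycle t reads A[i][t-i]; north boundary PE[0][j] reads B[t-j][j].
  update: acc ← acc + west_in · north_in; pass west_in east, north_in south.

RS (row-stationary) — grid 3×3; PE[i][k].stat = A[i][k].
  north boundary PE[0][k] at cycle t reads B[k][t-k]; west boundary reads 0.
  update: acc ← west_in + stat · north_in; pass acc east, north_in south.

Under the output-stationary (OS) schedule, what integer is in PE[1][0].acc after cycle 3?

Tracing OS — 3×2 array, target PE[1][0]:
  0: (0,0).acc=35  regs=<5,7>
  0: (1,0).acc=0  regs=<0,0>
  1: (0,0).acc=40  regs=<5,1>
  1: (1,0).acc=7  regs=<1,7>
  2: (0,0).acc=48  regs=<2,4>
  2: (1,0).acc=15  regs=<8,1>
  3: (0,0).acc=48  regs=<0,0>
  3: (1,0).acc=43  regs=<7,4>

PE[1][0].acc = 43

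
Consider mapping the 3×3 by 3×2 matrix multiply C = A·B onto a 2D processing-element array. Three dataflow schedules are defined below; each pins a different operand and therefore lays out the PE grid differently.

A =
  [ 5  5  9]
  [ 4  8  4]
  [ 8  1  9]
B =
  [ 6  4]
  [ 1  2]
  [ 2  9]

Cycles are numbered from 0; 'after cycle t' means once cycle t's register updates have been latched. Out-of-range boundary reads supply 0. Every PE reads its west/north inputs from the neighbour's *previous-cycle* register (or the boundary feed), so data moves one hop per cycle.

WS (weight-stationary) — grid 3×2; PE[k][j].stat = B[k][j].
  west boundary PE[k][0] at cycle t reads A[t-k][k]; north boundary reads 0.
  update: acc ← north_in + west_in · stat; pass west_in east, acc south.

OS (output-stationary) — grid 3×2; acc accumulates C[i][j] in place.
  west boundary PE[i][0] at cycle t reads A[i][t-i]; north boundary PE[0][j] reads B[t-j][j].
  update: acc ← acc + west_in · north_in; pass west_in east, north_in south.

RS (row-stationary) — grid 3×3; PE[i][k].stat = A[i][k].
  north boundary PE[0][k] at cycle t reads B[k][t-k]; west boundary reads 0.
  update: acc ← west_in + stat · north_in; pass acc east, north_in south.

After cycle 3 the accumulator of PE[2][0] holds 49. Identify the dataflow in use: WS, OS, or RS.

WS [3×2] PE[2][0] across cycles:
  @0  [2,0]  acc 0  |  →0  ↓0
  @1  [2,0]  acc 0  |  →0  ↓0
  @2  [2,0]  acc 53  |  →9  ↓53
  @3  [2,0]  acc 40  |  →4  ↓40
OS [3×2] PE[2][0] across cycles:
  @0  [2,0]  acc 0  |  →0  ↓0
  @1  [2,0]  acc 0  |  →0  ↓0
  @2  [2,0]  acc 48  |  →8  ↓6
  @3  [2,0]  acc 49  |  →1  ↓1
RS [3×3] PE[2][0] across cycles:
  @0  [2,0]  acc 0  |  →0  ↓0
  @1  [2,0]  acc 0  |  →0  ↓0
  @2  [2,0]  acc 48  |  →48  ↓6
  @3  [2,0]  acc 32  |  →32  ↓4

dataflow = OS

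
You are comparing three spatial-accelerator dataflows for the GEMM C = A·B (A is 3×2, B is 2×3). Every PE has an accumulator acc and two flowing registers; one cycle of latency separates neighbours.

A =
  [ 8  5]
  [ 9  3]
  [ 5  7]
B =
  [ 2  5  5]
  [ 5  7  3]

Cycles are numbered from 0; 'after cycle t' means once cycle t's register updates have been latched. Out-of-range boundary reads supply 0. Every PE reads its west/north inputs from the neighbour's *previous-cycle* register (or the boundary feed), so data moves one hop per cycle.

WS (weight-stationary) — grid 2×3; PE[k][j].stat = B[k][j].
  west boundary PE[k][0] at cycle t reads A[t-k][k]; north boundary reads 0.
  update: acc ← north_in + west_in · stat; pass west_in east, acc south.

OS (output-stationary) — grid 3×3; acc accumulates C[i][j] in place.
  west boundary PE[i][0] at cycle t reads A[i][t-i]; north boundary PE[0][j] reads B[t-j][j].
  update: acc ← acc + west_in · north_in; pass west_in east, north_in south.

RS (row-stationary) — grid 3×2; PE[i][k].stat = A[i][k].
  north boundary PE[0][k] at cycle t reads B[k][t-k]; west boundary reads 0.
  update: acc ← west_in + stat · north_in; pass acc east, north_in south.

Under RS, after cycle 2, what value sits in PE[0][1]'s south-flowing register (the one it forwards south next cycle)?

register = 7

RS on a 3×2 grid — tracing PE[0][1] and its feeders:
  step 0 · PE0,0: acc=16; fwd→16 fwd↓2
  step 0 · PE0,1: acc=0; fwd→0 fwd↓0
  step 1 · PE0,0: acc=40; fwd→40 fwd↓5
  step 1 · PE0,1: acc=41; fwd→41 fwd↓5
  step 2 · PE0,0: acc=40; fwd→40 fwd↓5
  step 2 · PE0,1: acc=75; fwd→75 fwd↓7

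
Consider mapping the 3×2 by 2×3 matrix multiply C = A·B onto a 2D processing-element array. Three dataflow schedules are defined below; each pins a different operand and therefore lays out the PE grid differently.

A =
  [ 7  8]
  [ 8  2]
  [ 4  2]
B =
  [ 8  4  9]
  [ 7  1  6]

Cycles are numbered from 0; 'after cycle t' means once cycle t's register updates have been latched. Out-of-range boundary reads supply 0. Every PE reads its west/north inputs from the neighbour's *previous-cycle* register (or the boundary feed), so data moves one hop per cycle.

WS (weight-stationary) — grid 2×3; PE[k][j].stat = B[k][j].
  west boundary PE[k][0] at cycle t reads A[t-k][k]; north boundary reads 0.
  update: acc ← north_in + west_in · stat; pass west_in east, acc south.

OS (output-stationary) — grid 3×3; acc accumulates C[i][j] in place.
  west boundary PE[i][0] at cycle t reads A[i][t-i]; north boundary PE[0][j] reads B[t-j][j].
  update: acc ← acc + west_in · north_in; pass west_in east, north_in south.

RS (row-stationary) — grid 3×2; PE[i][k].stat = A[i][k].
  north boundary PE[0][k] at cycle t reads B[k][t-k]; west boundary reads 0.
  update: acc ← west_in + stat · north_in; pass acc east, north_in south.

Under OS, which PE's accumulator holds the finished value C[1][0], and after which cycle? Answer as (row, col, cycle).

OS: C[1][0] accumulates in PE[1][0]:
  @0  [1,0]  acc 0  |  →0  ↓0
  @1  [1,0]  acc 64  |  →8  ↓8
  @2  [1,0]  acc 78  |  →2  ↓7

(row, col, cycle) = (1, 0, 2)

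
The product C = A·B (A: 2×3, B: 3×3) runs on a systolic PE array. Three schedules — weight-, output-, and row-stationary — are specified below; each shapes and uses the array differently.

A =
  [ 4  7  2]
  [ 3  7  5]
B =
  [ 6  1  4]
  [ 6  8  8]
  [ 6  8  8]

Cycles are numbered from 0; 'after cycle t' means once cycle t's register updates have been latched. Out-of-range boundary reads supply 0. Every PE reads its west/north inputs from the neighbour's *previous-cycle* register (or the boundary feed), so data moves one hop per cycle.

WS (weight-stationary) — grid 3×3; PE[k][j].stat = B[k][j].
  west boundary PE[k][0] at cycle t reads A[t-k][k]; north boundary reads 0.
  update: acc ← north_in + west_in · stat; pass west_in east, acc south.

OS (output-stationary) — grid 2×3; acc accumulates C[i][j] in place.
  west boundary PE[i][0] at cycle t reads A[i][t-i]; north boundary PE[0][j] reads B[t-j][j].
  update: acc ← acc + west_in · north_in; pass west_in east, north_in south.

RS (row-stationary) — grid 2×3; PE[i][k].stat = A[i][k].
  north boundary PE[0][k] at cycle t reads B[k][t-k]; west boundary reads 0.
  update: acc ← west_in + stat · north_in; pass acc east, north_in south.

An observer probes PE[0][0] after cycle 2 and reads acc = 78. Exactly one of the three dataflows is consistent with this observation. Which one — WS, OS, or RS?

WS (3×3 grid), PE[0][0]:
  step 0 · PE0,0: acc=24; fwd→4 fwd↓24
  step 1 · PE0,0: acc=18; fwd→3 fwd↓18
  step 2 · PE0,0: acc=0; fwd→0 fwd↓0
OS (2×3 grid), PE[0][0]:
  step 0 · PE0,0: acc=24; fwd→4 fwd↓6
  step 1 · PE0,0: acc=66; fwd→7 fwd↓6
  step 2 · PE0,0: acc=78; fwd→2 fwd↓6
RS (2×3 grid), PE[0][0]:
  step 0 · PE0,0: acc=24; fwd→24 fwd↓6
  step 1 · PE0,0: acc=4; fwd→4 fwd↓1
  step 2 · PE0,0: acc=16; fwd→16 fwd↓4

dataflow = OS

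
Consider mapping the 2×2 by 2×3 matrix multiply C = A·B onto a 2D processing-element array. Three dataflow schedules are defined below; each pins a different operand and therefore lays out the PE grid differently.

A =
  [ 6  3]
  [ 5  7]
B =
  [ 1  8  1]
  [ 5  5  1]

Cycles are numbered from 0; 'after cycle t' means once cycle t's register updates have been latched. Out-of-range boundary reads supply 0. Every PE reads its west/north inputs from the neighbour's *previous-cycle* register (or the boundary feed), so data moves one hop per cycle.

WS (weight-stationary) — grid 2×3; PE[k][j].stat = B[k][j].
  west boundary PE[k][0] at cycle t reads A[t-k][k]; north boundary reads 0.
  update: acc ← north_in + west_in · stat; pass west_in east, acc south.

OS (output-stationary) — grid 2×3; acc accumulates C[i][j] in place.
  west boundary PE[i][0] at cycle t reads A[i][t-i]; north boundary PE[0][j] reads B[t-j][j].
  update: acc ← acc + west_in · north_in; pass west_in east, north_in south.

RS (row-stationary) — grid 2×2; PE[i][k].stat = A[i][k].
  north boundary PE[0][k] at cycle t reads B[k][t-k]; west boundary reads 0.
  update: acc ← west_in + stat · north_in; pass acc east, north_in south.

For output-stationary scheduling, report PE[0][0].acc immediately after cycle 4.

PE[0][0].acc = 21

OS on a 2×3 grid — tracing PE[0][0] and its feeders:
  @0  [0,0]  acc 6  |  →6  ↓1
  @1  [0,0]  acc 21  |  →3  ↓5
  @2  [0,0]  acc 21  |  →0  ↓0
  @3  [0,0]  acc 21  |  →0  ↓0
  @4  [0,0]  acc 21  |  →0  ↓0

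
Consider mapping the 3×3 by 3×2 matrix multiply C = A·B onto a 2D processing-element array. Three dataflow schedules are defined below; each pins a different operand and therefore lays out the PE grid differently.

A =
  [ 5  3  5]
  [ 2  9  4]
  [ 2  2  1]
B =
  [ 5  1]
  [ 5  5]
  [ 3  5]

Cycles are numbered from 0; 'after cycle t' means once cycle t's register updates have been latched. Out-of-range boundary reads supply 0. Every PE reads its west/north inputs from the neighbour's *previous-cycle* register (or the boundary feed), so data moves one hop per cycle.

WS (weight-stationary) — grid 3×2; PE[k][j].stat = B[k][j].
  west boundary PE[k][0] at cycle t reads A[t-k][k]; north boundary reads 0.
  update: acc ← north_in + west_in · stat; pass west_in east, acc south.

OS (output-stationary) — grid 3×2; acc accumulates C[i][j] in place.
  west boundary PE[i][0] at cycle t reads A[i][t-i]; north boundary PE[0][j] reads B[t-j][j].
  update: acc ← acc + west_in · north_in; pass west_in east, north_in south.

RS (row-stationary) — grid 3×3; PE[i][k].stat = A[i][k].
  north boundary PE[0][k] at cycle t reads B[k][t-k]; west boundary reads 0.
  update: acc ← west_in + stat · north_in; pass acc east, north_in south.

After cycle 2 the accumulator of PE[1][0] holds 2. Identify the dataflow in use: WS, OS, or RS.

— WS: 3×2; PE[1][0] trace:
  cycle 0: PE[1][0] → acc 0, east 0, south 0
  cycle 1: PE[1][0] → acc 40, east 3, south 40
  cycle 2: PE[1][0] → acc 55, east 9, south 55
— OS: 3×2; PE[1][0] trace:
  cycle 0: PE[1][0] → acc 0, east 0, south 0
  cycle 1: PE[1][0] → acc 10, east 2, south 5
  cycle 2: PE[1][0] → acc 55, east 9, south 5
— RS: 3×3; PE[1][0] trace:
  cycle 0: PE[1][0] → acc 0, east 0, south 0
  cycle 1: PE[1][0] → acc 10, east 10, south 5
  cycle 2: PE[1][0] → acc 2, east 2, south 1

dataflow = RS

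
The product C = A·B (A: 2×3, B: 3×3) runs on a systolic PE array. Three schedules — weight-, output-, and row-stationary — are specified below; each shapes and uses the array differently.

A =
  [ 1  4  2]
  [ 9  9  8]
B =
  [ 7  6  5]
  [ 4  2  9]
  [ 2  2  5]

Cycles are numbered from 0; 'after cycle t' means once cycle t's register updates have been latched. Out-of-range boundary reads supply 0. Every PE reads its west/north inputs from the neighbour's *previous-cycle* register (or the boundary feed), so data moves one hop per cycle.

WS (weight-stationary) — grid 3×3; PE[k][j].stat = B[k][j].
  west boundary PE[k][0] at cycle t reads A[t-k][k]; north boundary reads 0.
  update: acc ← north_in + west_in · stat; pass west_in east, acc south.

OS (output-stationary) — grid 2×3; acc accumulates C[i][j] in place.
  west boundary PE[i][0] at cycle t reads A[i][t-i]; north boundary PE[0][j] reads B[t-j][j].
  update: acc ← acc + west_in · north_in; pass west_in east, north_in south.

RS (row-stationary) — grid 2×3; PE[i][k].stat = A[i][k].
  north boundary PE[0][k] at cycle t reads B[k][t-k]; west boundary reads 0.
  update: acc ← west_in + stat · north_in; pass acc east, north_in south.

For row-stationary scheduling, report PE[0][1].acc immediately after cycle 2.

PE[0][1].acc = 14

RS 2×3: PE[0][1] cycle-by-cycle (with neighbour feeds):
  cycle 0: PE[0][0] → acc 7, east 7, south 7
  cycle 0: PE[0][1] → acc 0, east 0, south 0
  cycle 1: PE[0][0] → acc 6, east 6, south 6
  cycle 1: PE[0][1] → acc 23, east 23, south 4
  cycle 2: PE[0][0] → acc 5, east 5, south 5
  cycle 2: PE[0][1] → acc 14, east 14, south 2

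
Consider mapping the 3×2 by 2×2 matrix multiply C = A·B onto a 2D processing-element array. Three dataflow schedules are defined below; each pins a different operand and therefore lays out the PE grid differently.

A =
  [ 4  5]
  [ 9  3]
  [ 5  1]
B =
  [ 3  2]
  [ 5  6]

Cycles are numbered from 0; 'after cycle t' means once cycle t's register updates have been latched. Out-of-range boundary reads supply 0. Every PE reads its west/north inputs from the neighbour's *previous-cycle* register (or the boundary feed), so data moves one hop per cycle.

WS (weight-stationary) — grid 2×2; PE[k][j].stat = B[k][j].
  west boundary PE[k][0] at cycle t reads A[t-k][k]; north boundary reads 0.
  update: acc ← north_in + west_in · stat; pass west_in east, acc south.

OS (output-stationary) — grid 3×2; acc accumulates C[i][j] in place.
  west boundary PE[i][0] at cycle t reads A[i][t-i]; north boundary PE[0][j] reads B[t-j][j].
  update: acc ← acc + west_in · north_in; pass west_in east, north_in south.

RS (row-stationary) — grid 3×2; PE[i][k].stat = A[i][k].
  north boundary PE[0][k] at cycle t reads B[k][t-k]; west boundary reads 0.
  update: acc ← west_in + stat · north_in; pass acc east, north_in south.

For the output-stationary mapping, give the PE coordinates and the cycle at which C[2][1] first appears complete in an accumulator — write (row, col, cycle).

OS: C[2][1] accumulates in PE[2][1]:
  c0 r2c1: 0 / 0 / 0
  c1 r2c1: 0 / 0 / 0
  c2 r2c1: 0 / 0 / 0
  c3 r2c1: 10 / 5 / 2
  c4 r2c1: 16 / 1 / 6

(row, col, cycle) = (2, 1, 4)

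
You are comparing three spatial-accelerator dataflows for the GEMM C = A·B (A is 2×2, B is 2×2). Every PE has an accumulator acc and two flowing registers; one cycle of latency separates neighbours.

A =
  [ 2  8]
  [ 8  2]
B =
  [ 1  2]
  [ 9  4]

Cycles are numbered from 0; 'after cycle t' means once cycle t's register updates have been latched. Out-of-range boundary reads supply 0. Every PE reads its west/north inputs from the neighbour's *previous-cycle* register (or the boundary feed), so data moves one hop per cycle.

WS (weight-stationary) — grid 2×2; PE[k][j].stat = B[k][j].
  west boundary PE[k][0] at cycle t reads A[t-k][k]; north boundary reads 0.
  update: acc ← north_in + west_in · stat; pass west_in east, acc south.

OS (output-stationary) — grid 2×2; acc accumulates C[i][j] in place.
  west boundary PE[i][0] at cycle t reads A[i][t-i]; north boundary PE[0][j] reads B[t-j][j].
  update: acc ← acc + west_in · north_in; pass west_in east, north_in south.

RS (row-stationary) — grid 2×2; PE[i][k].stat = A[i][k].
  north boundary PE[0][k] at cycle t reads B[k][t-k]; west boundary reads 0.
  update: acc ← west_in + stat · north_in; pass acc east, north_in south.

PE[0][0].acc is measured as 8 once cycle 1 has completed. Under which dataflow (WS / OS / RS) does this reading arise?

Under WS (2×2), PE[0][0]:
  c0 r0c0: 2 / 2 / 2
  c1 r0c0: 8 / 8 / 8
Under OS (2×2), PE[0][0]:
  c0 r0c0: 2 / 2 / 1
  c1 r0c0: 74 / 8 / 9
Under RS (2×2), PE[0][0]:
  c0 r0c0: 2 / 2 / 1
  c1 r0c0: 4 / 4 / 2

dataflow = WS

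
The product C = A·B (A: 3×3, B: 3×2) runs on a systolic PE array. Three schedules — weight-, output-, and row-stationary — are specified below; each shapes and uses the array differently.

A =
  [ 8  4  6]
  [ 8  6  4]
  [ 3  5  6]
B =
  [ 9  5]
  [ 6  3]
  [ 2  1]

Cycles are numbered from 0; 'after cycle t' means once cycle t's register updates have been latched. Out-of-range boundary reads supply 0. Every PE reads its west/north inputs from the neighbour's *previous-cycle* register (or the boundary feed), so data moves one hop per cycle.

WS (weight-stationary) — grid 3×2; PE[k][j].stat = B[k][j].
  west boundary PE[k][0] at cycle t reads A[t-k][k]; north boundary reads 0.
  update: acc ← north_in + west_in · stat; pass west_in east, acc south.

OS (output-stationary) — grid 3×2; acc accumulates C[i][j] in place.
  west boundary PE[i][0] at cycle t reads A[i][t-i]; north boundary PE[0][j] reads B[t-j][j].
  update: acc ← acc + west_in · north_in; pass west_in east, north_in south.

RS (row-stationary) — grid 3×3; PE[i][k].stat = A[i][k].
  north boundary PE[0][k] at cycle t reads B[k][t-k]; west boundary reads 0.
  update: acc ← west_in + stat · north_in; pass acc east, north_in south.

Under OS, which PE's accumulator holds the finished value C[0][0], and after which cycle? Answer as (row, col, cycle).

(row, col, cycle) = (0, 0, 2)

OS — PE[0][0] is where C[0][0] collects:
  cycle 0: PE[0][0] → acc 72, east 8, south 9
  cycle 1: PE[0][0] → acc 96, east 4, south 6
  cycle 2: PE[0][0] → acc 108, east 6, south 2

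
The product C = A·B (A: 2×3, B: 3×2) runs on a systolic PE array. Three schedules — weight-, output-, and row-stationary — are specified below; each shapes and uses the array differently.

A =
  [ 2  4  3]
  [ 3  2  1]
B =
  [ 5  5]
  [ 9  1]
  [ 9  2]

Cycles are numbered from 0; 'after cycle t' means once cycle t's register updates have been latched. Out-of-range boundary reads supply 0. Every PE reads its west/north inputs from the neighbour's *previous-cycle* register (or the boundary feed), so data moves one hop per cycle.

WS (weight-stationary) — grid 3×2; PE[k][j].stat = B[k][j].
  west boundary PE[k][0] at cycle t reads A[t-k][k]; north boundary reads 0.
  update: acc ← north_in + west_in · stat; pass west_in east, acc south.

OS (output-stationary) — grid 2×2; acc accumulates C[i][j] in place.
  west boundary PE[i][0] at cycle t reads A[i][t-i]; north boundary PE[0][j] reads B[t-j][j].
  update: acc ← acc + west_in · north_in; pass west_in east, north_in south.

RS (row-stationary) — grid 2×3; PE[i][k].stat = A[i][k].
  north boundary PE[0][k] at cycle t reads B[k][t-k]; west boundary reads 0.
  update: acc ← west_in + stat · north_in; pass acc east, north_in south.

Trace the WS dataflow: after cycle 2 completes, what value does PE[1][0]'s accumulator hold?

WS (3×2). Following PE[1][0] plus its west/north inputs:
  after 0 — PE[0][0] acc=10, pass-E 2, pass-S 10
  after 0 — PE[1][0] acc=0, pass-E 0, pass-S 0
  after 1 — PE[0][0] acc=15, pass-E 3, pass-S 15
  after 1 — PE[1][0] acc=46, pass-E 4, pass-S 46
  after 2 — PE[0][0] acc=0, pass-E 0, pass-S 0
  after 2 — PE[1][0] acc=33, pass-E 2, pass-S 33

PE[1][0].acc = 33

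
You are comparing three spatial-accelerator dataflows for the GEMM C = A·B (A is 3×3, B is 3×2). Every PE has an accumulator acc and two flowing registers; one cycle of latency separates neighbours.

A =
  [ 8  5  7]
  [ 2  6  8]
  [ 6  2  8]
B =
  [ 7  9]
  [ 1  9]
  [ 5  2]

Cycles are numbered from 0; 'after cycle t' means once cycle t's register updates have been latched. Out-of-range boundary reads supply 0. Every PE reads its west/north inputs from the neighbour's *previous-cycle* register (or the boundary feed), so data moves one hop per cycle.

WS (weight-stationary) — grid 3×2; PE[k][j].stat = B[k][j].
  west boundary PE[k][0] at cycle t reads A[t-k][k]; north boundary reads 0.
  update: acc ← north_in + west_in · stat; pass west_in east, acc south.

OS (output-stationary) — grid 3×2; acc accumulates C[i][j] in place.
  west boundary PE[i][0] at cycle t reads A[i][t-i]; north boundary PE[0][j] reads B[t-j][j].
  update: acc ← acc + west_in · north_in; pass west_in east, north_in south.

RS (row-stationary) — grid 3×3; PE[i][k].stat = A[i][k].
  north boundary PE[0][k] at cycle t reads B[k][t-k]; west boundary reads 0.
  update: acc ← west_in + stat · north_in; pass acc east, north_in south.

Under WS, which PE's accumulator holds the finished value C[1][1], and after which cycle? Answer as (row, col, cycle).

(row, col, cycle) = (2, 1, 4)

WS: C[1][1] accumulates in PE[2][1]:
  t=0 PE[2][1]: acc=0 h=0 v=0
  t=1 PE[2][1]: acc=0 h=0 v=0
  t=2 PE[2][1]: acc=0 h=0 v=0
  t=3 PE[2][1]: acc=131 h=7 v=131
  t=4 PE[2][1]: acc=88 h=8 v=88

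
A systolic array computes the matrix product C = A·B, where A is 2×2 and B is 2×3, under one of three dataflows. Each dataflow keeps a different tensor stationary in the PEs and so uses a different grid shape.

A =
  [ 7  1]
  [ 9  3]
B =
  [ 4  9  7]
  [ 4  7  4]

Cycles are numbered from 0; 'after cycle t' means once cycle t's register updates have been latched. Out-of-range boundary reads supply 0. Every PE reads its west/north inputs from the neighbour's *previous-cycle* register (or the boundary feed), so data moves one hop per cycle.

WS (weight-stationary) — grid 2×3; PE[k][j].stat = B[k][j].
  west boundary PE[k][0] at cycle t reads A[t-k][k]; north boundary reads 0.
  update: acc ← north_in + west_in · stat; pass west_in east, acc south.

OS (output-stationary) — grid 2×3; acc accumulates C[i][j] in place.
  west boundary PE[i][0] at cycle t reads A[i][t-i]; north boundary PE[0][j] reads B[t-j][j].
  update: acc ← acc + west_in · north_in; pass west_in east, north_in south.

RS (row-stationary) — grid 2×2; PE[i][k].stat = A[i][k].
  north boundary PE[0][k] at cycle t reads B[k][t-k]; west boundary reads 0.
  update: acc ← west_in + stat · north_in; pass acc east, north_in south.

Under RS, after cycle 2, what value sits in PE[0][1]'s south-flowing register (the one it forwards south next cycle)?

register = 7

Tracing RS — 2×2 array, target PE[0][1]:
  cycle 0: PE[0][0] → acc 28, east 28, south 4
  cycle 0: PE[0][1] → acc 0, east 0, south 0
  cycle 1: PE[0][0] → acc 63, east 63, south 9
  cycle 1: PE[0][1] → acc 32, east 32, south 4
  cycle 2: PE[0][0] → acc 49, east 49, south 7
  cycle 2: PE[0][1] → acc 70, east 70, south 7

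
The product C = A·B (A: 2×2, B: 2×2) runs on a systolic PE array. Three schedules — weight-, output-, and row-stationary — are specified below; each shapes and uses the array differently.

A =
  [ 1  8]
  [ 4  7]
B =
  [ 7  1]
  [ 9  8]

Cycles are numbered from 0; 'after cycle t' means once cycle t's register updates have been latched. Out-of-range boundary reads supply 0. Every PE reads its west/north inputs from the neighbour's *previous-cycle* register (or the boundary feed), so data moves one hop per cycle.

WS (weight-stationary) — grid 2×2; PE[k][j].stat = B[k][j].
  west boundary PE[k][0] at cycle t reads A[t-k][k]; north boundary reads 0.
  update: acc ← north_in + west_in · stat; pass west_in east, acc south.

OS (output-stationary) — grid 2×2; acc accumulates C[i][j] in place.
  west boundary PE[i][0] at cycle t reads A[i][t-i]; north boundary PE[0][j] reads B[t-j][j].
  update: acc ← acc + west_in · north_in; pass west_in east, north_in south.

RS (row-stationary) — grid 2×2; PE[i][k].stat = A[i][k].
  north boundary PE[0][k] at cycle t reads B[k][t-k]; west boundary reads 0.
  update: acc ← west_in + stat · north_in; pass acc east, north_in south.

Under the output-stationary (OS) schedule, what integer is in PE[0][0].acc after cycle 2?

PE[0][0].acc = 79

OS 2×2: PE[0][0] cycle-by-cycle (with neighbour feeds):
  0: (0,0).acc=7  regs=<1,7>
  1: (0,0).acc=79  regs=<8,9>
  2: (0,0).acc=79  regs=<0,0>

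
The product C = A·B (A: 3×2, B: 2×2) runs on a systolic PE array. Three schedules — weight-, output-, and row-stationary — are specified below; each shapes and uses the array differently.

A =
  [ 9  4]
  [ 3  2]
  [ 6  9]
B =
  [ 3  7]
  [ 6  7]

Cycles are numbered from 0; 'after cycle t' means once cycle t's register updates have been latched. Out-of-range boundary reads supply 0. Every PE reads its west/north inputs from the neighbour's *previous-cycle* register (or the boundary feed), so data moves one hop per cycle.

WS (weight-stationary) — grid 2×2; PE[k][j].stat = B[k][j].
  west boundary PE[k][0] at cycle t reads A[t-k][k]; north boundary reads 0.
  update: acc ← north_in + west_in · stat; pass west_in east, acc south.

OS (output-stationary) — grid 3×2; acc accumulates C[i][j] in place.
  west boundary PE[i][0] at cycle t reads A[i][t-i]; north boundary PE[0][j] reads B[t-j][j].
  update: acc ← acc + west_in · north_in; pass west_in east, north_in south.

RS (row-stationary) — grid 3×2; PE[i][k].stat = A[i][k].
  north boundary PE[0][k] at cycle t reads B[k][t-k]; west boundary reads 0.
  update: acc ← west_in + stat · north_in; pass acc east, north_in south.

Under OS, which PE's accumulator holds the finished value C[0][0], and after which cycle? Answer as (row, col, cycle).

(row, col, cycle) = (0, 0, 1)

OS — PE[0][0] is where C[0][0] collects:
  t=0 PE[0][0]: acc=27 h=9 v=3
  t=1 PE[0][0]: acc=51 h=4 v=6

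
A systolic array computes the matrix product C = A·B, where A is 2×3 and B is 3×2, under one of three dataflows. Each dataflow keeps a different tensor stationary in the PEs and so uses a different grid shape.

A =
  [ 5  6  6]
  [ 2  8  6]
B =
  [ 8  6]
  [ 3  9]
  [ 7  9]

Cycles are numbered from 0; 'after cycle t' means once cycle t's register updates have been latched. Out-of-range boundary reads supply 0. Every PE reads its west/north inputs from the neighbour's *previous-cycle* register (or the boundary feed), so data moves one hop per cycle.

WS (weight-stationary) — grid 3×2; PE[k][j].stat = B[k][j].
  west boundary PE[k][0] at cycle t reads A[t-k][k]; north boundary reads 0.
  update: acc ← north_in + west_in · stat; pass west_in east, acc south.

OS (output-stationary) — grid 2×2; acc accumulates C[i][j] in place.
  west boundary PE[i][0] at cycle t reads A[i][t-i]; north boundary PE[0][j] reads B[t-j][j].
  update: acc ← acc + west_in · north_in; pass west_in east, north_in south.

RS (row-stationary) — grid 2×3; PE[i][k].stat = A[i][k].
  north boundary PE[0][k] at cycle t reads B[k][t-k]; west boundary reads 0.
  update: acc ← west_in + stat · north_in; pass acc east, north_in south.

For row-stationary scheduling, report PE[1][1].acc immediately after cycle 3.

RS 2×3: PE[1][1] cycle-by-cycle (with neighbour feeds):
  t=0 PE[0][1]: acc=0 h=0 v=0
  t=0 PE[1][0]: acc=0 h=0 v=0
  t=0 PE[1][1]: acc=0 h=0 v=0
  t=1 PE[0][1]: acc=58 h=58 v=3
  t=1 PE[1][0]: acc=16 h=16 v=8
  t=1 PE[1][1]: acc=0 h=0 v=0
  t=2 PE[0][1]: acc=84 h=84 v=9
  t=2 PE[1][0]: acc=12 h=12 v=6
  t=2 PE[1][1]: acc=40 h=40 v=3
  t=3 PE[0][1]: acc=0 h=0 v=0
  t=3 PE[1][0]: acc=0 h=0 v=0
  t=3 PE[1][1]: acc=84 h=84 v=9

PE[1][1].acc = 84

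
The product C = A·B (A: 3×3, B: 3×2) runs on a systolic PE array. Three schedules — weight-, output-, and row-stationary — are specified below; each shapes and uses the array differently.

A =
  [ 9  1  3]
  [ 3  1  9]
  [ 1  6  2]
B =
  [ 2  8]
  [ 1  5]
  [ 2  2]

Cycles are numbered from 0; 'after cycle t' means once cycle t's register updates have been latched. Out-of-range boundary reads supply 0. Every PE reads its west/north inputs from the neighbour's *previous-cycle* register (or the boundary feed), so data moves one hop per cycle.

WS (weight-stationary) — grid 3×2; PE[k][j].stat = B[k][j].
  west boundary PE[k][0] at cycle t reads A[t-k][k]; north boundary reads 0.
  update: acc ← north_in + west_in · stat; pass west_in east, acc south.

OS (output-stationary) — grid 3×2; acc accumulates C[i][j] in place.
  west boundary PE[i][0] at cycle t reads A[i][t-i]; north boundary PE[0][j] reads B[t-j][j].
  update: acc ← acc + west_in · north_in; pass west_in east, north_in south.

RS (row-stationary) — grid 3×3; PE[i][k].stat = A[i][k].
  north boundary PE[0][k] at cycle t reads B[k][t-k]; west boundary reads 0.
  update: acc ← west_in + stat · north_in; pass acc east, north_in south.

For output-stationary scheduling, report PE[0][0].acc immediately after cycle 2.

OS 3×2: PE[0][0] cycle-by-cycle (with neighbour feeds):
  [0] (0,0) acc=18 (h:9 v:2)
  [1] (0,0) acc=19 (h:1 v:1)
  [2] (0,0) acc=25 (h:3 v:2)

PE[0][0].acc = 25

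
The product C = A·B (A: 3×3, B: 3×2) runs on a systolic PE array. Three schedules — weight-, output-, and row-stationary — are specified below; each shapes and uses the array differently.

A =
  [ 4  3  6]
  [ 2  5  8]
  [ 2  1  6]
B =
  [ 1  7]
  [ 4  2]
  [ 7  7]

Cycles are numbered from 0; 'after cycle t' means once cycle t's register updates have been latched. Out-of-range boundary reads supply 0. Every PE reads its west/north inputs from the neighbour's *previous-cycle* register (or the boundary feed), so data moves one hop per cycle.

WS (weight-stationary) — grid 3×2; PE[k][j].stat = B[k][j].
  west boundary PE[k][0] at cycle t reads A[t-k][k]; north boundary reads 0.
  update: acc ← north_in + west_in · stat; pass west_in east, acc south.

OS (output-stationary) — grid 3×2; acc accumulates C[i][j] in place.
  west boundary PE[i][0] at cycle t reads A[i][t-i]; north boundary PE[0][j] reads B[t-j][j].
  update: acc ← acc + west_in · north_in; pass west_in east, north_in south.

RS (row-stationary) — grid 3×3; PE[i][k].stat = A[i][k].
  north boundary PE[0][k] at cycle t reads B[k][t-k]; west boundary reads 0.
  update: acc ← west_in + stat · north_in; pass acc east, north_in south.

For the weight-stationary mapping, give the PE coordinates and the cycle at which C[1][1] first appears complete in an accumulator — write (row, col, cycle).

(row, col, cycle) = (2, 1, 4)

Under WS, C[1][1] lands at PE[2][1]:
  @0  [2,1]  acc 0  |  →0  ↓0
  @1  [2,1]  acc 0  |  →0  ↓0
  @2  [2,1]  acc 0  |  →0  ↓0
  @3  [2,1]  acc 76  |  →6  ↓76
  @4  [2,1]  acc 80  |  →8  ↓80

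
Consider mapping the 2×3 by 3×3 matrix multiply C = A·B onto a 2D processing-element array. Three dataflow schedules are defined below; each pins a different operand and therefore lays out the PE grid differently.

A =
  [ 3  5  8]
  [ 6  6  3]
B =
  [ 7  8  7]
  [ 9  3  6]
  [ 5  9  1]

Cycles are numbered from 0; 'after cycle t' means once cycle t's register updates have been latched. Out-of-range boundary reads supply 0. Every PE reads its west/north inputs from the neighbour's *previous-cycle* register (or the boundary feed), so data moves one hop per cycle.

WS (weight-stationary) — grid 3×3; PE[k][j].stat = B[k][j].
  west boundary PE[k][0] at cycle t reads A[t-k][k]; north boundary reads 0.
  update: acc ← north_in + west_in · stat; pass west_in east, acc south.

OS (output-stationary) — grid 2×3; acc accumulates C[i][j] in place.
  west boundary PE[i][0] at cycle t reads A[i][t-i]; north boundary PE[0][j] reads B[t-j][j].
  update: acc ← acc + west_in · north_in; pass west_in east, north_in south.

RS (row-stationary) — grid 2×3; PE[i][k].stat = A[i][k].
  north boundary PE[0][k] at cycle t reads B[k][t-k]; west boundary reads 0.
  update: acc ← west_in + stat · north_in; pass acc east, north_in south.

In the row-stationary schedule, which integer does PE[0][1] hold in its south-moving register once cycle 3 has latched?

RS 2×3: PE[0][1] cycle-by-cycle (with neighbour feeds):
  after 0 — PE[0][0] acc=21, pass-E 21, pass-S 7
  after 0 — PE[0][1] acc=0, pass-E 0, pass-S 0
  after 1 — PE[0][0] acc=24, pass-E 24, pass-S 8
  after 1 — PE[0][1] acc=66, pass-E 66, pass-S 9
  after 2 — PE[0][0] acc=21, pass-E 21, pass-S 7
  after 2 — PE[0][1] acc=39, pass-E 39, pass-S 3
  after 3 — PE[0][0] acc=0, pass-E 0, pass-S 0
  after 3 — PE[0][1] acc=51, pass-E 51, pass-S 6

register = 6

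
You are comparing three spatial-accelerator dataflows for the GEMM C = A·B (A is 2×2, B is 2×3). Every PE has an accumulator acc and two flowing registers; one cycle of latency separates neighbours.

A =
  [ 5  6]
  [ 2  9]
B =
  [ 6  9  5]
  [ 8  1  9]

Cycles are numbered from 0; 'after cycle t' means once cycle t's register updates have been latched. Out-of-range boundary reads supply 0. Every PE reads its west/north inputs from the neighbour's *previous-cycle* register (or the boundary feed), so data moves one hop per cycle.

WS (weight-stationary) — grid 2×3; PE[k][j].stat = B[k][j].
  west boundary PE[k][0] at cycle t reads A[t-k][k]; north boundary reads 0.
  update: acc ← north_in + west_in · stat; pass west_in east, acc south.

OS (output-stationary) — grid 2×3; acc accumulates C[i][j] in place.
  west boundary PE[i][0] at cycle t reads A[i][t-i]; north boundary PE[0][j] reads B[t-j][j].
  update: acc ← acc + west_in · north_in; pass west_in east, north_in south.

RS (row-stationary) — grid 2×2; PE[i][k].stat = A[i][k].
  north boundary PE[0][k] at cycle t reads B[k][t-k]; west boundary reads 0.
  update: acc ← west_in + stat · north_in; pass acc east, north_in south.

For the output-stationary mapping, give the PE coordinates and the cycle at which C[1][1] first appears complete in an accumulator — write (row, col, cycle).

(row, col, cycle) = (1, 1, 3)

OS — PE[1][1] is where C[1][1] collects:
  t=0 PE[1][1]: acc=0 h=0 v=0
  t=1 PE[1][1]: acc=0 h=0 v=0
  t=2 PE[1][1]: acc=18 h=2 v=9
  t=3 PE[1][1]: acc=27 h=9 v=1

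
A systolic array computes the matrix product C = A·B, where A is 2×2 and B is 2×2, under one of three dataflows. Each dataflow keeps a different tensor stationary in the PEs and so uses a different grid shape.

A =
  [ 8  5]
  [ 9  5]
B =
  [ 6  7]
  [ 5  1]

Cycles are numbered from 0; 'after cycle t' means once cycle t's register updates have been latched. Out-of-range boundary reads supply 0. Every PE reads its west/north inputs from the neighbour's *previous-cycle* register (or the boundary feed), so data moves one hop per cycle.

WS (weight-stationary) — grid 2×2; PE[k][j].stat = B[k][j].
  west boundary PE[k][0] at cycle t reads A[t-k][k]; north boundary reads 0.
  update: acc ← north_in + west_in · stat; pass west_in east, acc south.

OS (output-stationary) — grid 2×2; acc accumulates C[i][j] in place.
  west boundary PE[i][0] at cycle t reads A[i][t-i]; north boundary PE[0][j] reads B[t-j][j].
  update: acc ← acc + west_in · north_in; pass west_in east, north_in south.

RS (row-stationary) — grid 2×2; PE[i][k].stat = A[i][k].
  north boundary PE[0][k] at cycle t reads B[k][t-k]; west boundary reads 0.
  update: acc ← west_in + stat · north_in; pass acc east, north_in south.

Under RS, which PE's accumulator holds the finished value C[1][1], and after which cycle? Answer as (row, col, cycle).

RS: C[1][1] accumulates in PE[1][1]:
  after 0 — PE[1][1] acc=0, pass-E 0, pass-S 0
  after 1 — PE[1][1] acc=0, pass-E 0, pass-S 0
  after 2 — PE[1][1] acc=79, pass-E 79, pass-S 5
  after 3 — PE[1][1] acc=68, pass-E 68, pass-S 1

(row, col, cycle) = (1, 1, 3)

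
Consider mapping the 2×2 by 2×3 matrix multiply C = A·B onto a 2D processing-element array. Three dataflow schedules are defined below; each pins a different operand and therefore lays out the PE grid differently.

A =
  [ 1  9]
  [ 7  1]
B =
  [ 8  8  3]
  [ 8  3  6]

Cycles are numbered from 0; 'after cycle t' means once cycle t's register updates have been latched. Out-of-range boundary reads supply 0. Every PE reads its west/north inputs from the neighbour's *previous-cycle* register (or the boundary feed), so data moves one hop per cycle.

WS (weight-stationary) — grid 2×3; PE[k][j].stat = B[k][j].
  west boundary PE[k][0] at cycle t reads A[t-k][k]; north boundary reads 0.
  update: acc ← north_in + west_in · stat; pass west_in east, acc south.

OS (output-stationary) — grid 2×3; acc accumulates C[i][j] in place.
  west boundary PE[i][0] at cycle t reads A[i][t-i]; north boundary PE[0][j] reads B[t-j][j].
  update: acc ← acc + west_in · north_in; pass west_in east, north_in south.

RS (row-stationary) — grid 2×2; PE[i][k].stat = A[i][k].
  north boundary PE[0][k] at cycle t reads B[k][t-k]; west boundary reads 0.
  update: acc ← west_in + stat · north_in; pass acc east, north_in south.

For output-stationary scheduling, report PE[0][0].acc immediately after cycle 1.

PE[0][0].acc = 80

Tracing OS — 2×3 array, target PE[0][0]:
  step 0 · PE0,0: acc=8; fwd→1 fwd↓8
  step 1 · PE0,0: acc=80; fwd→9 fwd↓8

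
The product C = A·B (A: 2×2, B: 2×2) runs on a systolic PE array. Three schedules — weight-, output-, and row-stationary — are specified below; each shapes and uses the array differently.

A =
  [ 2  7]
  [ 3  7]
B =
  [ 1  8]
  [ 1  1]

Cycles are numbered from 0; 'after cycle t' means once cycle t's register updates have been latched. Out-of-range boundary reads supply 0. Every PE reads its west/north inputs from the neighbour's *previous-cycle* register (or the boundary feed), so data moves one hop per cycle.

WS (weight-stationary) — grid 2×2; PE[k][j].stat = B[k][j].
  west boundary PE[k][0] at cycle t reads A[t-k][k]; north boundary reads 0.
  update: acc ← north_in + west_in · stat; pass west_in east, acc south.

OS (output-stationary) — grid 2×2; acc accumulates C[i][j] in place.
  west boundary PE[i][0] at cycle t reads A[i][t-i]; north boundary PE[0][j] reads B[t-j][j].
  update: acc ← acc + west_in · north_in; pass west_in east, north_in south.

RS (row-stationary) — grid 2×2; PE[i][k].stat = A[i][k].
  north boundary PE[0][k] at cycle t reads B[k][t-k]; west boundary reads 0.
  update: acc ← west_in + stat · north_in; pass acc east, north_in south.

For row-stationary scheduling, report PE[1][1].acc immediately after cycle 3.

RS on a 2×2 grid — tracing PE[1][1] and its feeders:
  [0] (0,1) acc=0 (h:0 v:0)
  [0] (1,0) acc=0 (h:0 v:0)
  [0] (1,1) acc=0 (h:0 v:0)
  [1] (0,1) acc=9 (h:9 v:1)
  [1] (1,0) acc=3 (h:3 v:1)
  [1] (1,1) acc=0 (h:0 v:0)
  [2] (0,1) acc=23 (h:23 v:1)
  [2] (1,0) acc=24 (h:24 v:8)
  [2] (1,1) acc=10 (h:10 v:1)
  [3] (0,1) acc=0 (h:0 v:0)
  [3] (1,0) acc=0 (h:0 v:0)
  [3] (1,1) acc=31 (h:31 v:1)

PE[1][1].acc = 31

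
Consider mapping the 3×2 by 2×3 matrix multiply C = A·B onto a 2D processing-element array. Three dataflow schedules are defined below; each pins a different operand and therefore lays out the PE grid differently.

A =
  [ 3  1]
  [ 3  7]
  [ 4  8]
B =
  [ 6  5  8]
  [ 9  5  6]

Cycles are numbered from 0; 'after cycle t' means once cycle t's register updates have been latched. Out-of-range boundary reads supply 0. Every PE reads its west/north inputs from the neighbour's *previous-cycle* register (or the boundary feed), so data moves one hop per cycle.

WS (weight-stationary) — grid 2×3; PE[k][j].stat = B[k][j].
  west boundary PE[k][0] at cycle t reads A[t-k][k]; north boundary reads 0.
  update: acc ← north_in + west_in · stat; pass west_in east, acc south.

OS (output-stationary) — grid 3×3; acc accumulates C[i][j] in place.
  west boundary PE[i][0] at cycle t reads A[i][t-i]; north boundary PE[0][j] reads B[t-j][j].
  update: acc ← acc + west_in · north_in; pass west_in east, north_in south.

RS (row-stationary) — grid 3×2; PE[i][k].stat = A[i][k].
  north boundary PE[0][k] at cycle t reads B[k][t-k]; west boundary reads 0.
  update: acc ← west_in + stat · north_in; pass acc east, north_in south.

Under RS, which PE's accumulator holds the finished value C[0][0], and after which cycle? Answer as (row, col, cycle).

(row, col, cycle) = (0, 1, 1)

RS — PE[0][1] is where C[0][0] collects:
  @0  [0,1]  acc 0  |  →0  ↓0
  @1  [0,1]  acc 27  |  →27  ↓9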